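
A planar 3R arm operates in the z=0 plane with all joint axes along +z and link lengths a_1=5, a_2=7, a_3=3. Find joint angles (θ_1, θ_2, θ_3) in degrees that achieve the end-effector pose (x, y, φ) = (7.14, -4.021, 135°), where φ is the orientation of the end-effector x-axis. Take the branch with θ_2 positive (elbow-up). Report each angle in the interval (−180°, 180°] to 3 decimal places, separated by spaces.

-60.001 44.997 150.004

wrist centre = target − a_3·(cos φ, sin φ) = (9.2613, -6.1423)
cos θ_2 = (123.5002−5²−7²)/(2·5·7) = 0.7071; θ_2 = 44.9969° (elbow-up)
β = atan2(-6.1423,9.2613) = -33.5533°; ψ = atan2(4.9495,9.9500) = 26.4473°
θ_1 = β − ψ = -60.0006°
θ_3 = φ − θ_1 − θ_2 = 150.0037° (wrapped to (-180°,180°])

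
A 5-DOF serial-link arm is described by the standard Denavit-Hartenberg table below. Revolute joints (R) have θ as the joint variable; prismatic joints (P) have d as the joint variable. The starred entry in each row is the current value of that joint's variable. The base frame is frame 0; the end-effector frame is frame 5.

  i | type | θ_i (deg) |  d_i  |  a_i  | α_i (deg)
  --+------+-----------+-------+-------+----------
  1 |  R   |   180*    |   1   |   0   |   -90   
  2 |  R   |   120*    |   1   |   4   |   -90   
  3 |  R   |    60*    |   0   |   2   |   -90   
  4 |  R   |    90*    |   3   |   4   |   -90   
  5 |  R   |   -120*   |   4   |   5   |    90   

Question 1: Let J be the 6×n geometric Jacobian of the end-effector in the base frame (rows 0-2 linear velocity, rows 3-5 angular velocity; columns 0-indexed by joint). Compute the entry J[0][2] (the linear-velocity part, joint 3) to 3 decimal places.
axis z_2 = (0.8660,-0.0000,0.5000); lever o_n−o_2 = (-4.9731,1.9330,5.6136)
cross product → J_v[:, 2] = (-0.9665,-7.3481,1.6740)
J_ω[:, 2] = z_2
entry J[0][2] = -0.9665

-0.967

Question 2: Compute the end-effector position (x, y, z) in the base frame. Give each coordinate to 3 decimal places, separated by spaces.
after link 1: o_1 = (0.0000, 0.0000, 1.0000)
after link 2: o_2 = (2.0000, -1.0000, -2.4641)
after link 3: o_3 = (2.5000, 0.7321, -3.3301)
after link 4: o_4 = (-2.2631, 2.2321, -3.0801)
after link 5: o_5 = (-2.9731, 0.9330, 3.1495)

-2.973 0.933 3.150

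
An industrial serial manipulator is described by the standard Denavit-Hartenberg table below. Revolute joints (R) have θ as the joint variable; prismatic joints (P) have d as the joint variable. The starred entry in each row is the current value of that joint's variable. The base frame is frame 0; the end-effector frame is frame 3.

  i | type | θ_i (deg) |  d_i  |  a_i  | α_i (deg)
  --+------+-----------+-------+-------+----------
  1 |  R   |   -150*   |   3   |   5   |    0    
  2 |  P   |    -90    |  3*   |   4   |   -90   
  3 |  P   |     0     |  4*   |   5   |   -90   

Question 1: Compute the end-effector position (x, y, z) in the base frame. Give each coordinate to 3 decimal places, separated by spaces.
-12.294 3.294 6.000

after link 1: o_1 = (-4.3301, -2.5000, 3.0000)
after link 2: o_2 = (-6.3301, 0.9641, 6.0000)
after link 3: o_3 = (-12.2942, 3.2942, 6.0000)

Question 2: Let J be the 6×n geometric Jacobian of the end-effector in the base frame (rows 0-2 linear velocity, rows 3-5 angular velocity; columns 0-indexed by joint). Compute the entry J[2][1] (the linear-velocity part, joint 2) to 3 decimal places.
1.000

prismatic axis z_1 = (0.0000,0.0000,1.0000)
J_v[:, 1] = z_1; J_ω[:, 1] = (0,0,0)
entry J[2][1] = 1.0000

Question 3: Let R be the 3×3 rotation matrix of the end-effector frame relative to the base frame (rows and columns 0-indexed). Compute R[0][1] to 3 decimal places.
End-effector y-axis (col 1 of R) = (0.8660,0.5000,-0.0000)
R[0][1] = 0.8660

0.866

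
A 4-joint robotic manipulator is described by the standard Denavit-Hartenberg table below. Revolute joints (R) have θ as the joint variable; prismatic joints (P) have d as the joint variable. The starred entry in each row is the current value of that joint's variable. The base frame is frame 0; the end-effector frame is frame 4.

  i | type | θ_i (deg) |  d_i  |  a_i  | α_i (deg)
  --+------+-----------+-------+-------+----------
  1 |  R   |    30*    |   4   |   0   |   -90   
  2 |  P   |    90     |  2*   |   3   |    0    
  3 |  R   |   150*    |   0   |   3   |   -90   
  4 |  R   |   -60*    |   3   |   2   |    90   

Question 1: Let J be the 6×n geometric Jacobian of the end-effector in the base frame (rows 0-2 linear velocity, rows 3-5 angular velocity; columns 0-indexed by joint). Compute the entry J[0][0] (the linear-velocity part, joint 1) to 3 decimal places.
axis z_0 = ẑ; lever o_n−o_0 = (-1.3481,3.5311,5.9641)
cross product → J_v[:, 0] = (-3.5311,-1.3481,0.0000)
J_ω[:, 0] = z_0
entry J[0][0] = -3.5311

-3.531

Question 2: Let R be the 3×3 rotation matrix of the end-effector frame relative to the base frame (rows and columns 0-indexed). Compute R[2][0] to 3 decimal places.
End-effector x-axis (col 0 of R) = (-0.6495,0.6250,0.4330)
R[2][0] = 0.4330

0.433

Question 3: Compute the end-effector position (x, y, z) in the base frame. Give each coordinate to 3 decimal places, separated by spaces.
after link 1: o_1 = (0.0000, 0.0000, 4.0000)
after link 2: o_2 = (-1.0000, 1.7321, 1.0000)
after link 3: o_3 = (-2.2990, 0.9821, 3.5981)
after link 4: o_4 = (-1.3481, 3.5311, 5.9641)

-1.348 3.531 5.964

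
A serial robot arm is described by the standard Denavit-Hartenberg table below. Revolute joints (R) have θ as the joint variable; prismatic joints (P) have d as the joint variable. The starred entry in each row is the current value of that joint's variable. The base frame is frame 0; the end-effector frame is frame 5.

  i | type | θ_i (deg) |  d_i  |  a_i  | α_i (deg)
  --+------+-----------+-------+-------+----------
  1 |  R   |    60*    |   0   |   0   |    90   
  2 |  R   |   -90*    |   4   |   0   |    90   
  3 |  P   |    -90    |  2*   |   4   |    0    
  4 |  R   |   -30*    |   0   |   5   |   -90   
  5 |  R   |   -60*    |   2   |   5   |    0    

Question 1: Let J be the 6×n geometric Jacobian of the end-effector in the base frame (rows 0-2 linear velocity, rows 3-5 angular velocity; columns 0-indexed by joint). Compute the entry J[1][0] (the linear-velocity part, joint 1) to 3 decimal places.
-9.656

axis z_0 = ẑ; lever o_n−o_0 = (-9.6561,-1.7345,2.0179)
cross product → J_v[:, 0] = (1.7345,-9.6561,0.0000)
J_ω[:, 0] = z_0
entry J[1][0] = -9.6561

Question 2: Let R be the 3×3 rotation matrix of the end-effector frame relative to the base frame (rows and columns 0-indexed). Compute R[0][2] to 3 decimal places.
End-effector z-axis (col 2 of R) = (-0.4330,0.2500,-0.8660)
R[0][2] = -0.4330

-0.433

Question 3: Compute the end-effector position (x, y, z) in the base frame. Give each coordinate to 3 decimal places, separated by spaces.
-9.656 -1.734 2.018

after link 1: o_1 = (0.0000, 0.0000, 0.0000)
after link 2: o_2 = (3.4641, -2.0000, 0.0000)
after link 3: o_3 = (-1.0000, -1.7321, -0.0000)
after link 4: o_4 = (-4.7500, 0.4330, 2.5000)
after link 5: o_5 = (-9.6561, -1.7345, 2.0179)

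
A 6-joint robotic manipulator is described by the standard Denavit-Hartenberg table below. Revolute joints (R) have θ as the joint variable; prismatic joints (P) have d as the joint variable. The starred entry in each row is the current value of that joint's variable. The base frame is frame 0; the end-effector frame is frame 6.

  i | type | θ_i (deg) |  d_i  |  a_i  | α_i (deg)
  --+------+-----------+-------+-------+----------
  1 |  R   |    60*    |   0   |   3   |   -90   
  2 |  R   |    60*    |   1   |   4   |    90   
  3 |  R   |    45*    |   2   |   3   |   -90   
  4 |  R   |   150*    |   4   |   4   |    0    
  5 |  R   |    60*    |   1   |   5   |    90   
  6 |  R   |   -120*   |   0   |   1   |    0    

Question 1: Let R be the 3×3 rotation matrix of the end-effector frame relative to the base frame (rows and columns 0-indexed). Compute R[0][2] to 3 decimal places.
-0.157

End-effector z-axis (col 2 of R) = (-0.1572,-0.9794,-0.1268)
R[0][2] = -0.1572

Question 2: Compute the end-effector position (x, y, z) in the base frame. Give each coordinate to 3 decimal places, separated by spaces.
1.246 3.836 2.863

after link 1: o_1 = (1.5000, 2.5981, 0.0000)
after link 2: o_2 = (1.6340, 4.8301, -3.4641)
after link 3: o_3 = (1.1932, 8.3093, -4.3012)
after link 4: o_4 = (-1.3205, 4.7134, -0.7304)
after link 5: o_5 = (0.8591, 3.7790, 3.7836)
after link 6: o_6 = (1.2457, 3.8362, 2.8631)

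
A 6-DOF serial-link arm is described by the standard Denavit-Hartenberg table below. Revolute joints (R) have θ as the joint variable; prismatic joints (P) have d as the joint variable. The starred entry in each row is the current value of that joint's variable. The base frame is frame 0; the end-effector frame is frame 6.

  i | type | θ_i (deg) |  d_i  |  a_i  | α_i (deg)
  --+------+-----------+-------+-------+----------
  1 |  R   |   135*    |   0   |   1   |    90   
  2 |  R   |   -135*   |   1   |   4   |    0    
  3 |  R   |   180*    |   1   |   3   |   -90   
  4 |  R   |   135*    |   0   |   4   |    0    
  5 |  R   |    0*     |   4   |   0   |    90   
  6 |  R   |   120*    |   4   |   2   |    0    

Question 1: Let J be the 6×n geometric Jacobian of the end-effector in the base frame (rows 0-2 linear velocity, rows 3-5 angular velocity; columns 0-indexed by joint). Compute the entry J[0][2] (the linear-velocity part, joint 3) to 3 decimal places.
4.720

axis z_2 = (0.7071,0.7071,0.0000); lever o_n−o_2 = (-1.7804,-3.8054,6.6745)
cross product → J_v[:, 2] = (4.7196,-4.7196,-1.4319)
J_ω[:, 2] = z_2
entry J[0][2] = 4.7196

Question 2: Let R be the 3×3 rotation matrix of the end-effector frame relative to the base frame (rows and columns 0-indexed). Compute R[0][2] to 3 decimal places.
End-effector z-axis (col 2 of R) = (-0.8536,-0.1464,0.5000)
R[0][2] = -0.8536

-0.854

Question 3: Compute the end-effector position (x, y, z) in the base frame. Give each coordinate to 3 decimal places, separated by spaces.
0.220 -4.391 3.846

after link 1: o_1 = (-0.7071, 0.7071, 0.0000)
after link 2: o_2 = (2.0000, -0.5858, -2.8284)
after link 3: o_3 = (1.2071, 1.6213, -0.7071)
after link 4: o_4 = (0.6213, -1.7929, -2.7071)
after link 5: o_5 = (2.6213, -3.7929, 0.1213)
after link 6: o_6 = (0.2196, -4.3912, 3.8461)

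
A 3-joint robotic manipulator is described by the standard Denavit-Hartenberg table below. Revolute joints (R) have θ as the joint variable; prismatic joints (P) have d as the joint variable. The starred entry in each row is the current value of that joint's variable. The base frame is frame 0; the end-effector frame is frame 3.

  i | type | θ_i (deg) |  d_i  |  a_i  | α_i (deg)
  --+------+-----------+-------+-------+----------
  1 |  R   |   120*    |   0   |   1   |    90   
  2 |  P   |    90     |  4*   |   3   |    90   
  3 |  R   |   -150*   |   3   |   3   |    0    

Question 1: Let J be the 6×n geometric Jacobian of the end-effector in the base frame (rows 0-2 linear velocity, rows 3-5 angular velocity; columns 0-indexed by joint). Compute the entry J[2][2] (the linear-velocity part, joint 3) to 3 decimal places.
axis z_2 = (-0.5000,0.8660,-0.0000); lever o_n−o_2 = (-2.7990,1.8481,-2.5981)
cross product → J_v[:, 2] = (-2.2500,-1.2990,1.5000)
J_ω[:, 2] = z_2
entry J[2][2] = 1.5000

1.500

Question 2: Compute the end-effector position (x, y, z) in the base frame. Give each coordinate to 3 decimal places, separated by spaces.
0.165 4.714 0.402

after link 1: o_1 = (-0.5000, 0.8660, 0.0000)
after link 2: o_2 = (2.9641, 2.8660, 3.0000)
after link 3: o_3 = (0.1651, 4.7141, 0.4019)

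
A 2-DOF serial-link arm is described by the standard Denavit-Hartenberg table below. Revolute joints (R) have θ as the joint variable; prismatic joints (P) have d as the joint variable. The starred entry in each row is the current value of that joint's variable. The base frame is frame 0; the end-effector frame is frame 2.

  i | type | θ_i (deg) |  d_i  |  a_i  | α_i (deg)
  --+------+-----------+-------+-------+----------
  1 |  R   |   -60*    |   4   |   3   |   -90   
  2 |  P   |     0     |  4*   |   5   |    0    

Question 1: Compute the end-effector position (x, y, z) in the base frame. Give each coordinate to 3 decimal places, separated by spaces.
7.464 -4.928 4.000

after link 1: o_1 = (1.5000, -2.5981, 4.0000)
after link 2: o_2 = (7.4641, -4.9282, 4.0000)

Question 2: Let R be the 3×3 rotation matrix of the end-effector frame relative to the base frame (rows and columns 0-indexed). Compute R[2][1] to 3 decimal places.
-1.000

End-effector y-axis (col 1 of R) = (0.0000,0.0000,-1.0000)
R[2][1] = -1.0000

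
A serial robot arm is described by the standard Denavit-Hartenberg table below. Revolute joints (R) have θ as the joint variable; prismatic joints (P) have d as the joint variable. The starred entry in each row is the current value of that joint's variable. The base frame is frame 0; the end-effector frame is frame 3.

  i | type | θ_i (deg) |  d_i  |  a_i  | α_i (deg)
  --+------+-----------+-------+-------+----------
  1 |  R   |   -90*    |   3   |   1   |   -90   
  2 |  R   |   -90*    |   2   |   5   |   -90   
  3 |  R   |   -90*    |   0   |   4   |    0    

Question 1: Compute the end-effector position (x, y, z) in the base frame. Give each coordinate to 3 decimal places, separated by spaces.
6.000 -1.000 8.000

after link 1: o_1 = (0.0000, -1.0000, 3.0000)
after link 2: o_2 = (2.0000, -1.0000, 8.0000)
after link 3: o_3 = (6.0000, -1.0000, 8.0000)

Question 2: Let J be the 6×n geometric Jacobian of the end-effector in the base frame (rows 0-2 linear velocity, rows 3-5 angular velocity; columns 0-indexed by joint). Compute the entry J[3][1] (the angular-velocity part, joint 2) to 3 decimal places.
1.000

axis z_1 = (1.0000,0.0000,0.0000); lever o_n−o_1 = (6.0000,0.0000,5.0000)
cross product → J_v[:, 1] = (0.0000,-5.0000,-0.0000)
J_ω[:, 1] = z_1
entry J[3][1] = 1.0000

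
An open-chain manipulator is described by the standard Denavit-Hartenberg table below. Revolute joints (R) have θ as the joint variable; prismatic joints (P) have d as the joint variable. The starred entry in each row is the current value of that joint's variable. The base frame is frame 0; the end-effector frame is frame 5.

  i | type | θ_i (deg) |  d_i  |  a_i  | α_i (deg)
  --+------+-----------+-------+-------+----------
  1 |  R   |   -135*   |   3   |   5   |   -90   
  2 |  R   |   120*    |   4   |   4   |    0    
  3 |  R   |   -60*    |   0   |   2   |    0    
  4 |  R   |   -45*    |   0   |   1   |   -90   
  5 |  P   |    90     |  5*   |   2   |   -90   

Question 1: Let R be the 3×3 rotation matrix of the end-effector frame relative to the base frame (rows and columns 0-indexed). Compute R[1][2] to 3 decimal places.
0.683

End-effector z-axis (col 2 of R) = (0.6830,0.6830,0.2588)
R[1][2] = 0.6830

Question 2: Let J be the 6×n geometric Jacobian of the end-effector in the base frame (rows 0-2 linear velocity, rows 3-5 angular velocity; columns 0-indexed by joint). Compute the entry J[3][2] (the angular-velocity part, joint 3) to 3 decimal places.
0.707

axis z_2 = (0.7071,-0.7071,0.0000); lever o_n−o_2 = (-1.8893,0.9392,-6.8205)
cross product → J_v[:, 2] = (4.8228,4.8228,-0.6718)
J_ω[:, 2] = z_2
entry J[3][2] = 0.7071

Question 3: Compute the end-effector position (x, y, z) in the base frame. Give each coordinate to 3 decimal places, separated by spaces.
-1.182 -4.011 -7.285

after link 1: o_1 = (-3.5355, -3.5355, 3.0000)
after link 2: o_2 = (0.7071, -4.9497, -0.4641)
after link 3: o_3 = (-0.0000, -5.6569, -2.1962)
after link 4: o_4 = (-0.6830, -6.3399, -2.4550)
after link 5: o_5 = (-1.1822, -4.0106, -7.2846)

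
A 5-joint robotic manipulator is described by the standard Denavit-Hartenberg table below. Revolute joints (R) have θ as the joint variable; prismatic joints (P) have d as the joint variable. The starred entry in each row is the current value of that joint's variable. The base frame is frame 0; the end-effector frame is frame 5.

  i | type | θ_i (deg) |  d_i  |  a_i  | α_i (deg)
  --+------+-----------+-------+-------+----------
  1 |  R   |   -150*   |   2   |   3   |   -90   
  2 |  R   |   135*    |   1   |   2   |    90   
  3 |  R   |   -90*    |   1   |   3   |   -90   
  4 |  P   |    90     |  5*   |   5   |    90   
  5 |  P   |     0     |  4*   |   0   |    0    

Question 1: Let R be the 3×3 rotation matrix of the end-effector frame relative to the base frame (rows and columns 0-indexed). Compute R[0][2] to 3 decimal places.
-0.500

End-effector z-axis (col 2 of R) = (-0.5000,0.8660,-0.0000)
R[0][2] = -0.5000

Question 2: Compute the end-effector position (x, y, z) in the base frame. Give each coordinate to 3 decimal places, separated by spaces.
1.138 7.585 -0.121

after link 1: o_1 = (-2.5981, -1.5000, 2.0000)
after link 2: o_2 = (-0.8733, -1.6589, 0.5858)
after link 3: o_3 = (-2.9857, 0.5856, -0.1213)
after link 4: o_4 = (3.1380, 4.1211, -0.1213)
after link 5: o_5 = (1.1380, 7.5852, -0.1213)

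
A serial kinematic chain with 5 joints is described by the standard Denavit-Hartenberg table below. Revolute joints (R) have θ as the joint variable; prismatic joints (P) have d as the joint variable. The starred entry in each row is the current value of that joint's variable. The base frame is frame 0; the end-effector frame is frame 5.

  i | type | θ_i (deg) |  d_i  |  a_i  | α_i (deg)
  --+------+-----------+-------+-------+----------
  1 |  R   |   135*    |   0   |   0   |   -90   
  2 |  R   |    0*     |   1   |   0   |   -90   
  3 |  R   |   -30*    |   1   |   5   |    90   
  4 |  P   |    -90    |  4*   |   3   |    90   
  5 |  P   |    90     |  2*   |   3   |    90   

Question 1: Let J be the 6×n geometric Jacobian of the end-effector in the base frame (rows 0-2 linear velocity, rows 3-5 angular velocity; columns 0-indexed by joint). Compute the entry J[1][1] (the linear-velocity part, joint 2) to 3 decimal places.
axis z_1 = (-0.7071,-0.7071,0.0000); lever o_n−o_1 = (-5.4166,-6.6921,2.0000)
cross product → J_v[:, 1] = (-1.4142,1.4142,0.9019)
J_ω[:, 1] = z_1
entry J[1][1] = 1.4142

1.414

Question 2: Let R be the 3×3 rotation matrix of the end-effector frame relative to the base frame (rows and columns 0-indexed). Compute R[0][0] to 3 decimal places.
-0.259

End-effector x-axis (col 0 of R) = (-0.2588,-0.9659,0.0000)
R[0][0] = -0.2588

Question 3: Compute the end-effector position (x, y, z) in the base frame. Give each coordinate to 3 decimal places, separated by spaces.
after link 1: o_1 = (0.0000, 0.0000, 0.0000)
after link 2: o_2 = (-0.7071, -0.7071, 0.0000)
after link 3: o_3 = (-5.5367, 0.5870, -1.0000)
after link 4: o_4 = (-6.5720, -3.2767, 2.0000)
after link 5: o_5 = (-5.4166, -6.6921, 2.0000)

-5.417 -6.692 2.000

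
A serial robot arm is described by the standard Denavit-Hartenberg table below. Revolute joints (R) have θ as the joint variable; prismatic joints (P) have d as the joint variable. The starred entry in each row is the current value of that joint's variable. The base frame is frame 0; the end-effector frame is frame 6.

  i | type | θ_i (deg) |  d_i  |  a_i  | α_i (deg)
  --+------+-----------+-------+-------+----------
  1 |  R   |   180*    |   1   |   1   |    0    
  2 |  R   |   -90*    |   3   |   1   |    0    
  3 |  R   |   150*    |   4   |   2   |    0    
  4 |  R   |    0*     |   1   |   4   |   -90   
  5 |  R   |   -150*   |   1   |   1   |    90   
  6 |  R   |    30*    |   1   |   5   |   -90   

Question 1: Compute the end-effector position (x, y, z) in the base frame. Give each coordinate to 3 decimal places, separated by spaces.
1.589 -1.516 10.799

after link 1: o_1 = (-1.0000, 0.0000, 1.0000)
after link 2: o_2 = (-1.0000, 1.0000, 4.0000)
after link 3: o_3 = (-2.0000, -0.7321, 8.0000)
after link 4: o_4 = (-4.0000, -4.1962, 9.0000)
after link 5: o_5 = (-2.7010, -3.9462, 9.5000)
after link 6: o_6 = (1.5891, -1.5155, 10.7990)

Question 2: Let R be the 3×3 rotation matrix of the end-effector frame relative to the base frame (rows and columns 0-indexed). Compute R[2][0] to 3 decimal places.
0.433

End-effector x-axis (col 0 of R) = (0.8080,0.3995,0.4330)
R[2][0] = 0.4330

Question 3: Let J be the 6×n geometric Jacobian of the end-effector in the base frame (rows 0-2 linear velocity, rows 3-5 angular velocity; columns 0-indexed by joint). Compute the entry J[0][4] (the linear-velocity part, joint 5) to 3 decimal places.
-0.900

axis z_4 = (0.8660,-0.5000,0.0000); lever o_n−o_4 = (5.5891,2.6806,1.7990)
cross product → J_v[:, 4] = (-0.8995,-1.5580,5.1160)
J_ω[:, 4] = z_4
entry J[0][4] = -0.8995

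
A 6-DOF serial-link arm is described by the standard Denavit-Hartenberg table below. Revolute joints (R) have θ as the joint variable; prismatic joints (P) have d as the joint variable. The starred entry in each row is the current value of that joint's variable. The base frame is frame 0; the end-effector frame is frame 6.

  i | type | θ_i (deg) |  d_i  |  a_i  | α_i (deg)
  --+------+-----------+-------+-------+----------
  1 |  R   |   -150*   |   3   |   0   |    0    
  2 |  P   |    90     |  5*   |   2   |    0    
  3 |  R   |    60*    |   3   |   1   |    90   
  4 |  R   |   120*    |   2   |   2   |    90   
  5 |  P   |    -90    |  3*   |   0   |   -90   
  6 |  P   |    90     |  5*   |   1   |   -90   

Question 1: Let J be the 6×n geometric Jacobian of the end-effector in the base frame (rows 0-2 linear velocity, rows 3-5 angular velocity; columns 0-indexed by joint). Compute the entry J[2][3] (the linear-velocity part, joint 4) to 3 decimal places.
axis z_3 = (-0.0000,-1.0000,0.0000); lever o_n−o_3 = (-1.7679,-2.0000,7.0622)
cross product → J_v[:, 3] = (-7.0622,0.0000,-1.7679)
J_ω[:, 3] = z_3
entry J[2][3] = -1.7679

-1.768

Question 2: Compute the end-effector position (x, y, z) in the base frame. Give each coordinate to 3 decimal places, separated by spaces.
0.232 -3.732 18.062

after link 1: o_1 = (0.0000, 0.0000, 3.0000)
after link 2: o_2 = (1.0000, -1.7321, 8.0000)
after link 3: o_3 = (2.0000, -1.7321, 11.0000)
after link 4: o_4 = (1.0000, -3.7321, 12.7321)
after link 5: o_5 = (3.5981, -3.7321, 14.2321)
after link 6: o_6 = (0.2321, -3.7321, 18.0622)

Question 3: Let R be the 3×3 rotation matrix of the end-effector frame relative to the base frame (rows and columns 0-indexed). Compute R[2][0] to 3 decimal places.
End-effector x-axis (col 0 of R) = (-0.8660,0.0000,-0.5000)
R[2][0] = -0.5000

-0.500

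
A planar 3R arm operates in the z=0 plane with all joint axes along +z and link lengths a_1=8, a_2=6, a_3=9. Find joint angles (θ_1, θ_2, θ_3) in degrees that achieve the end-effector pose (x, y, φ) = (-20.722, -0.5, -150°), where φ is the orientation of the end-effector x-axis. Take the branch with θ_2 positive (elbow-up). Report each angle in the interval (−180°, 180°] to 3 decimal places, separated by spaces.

wrist centre = target − a_3·(cos φ, sin φ) = (-12.9278, 4.0000)
cos θ_2 = (183.1273−8²−6²)/(2·8·6) = 0.8659; θ_2 = 30.0133° (elbow-up)
β = atan2(4.0000,-12.9278) = 162.8073°; ψ = atan2(3.0012,13.1955) = 12.8135°
θ_1 = β − ψ = 149.9938°
θ_3 = φ − θ_1 − θ_2 = 29.9929° (wrapped to (-180°,180°])

149.994 30.013 29.993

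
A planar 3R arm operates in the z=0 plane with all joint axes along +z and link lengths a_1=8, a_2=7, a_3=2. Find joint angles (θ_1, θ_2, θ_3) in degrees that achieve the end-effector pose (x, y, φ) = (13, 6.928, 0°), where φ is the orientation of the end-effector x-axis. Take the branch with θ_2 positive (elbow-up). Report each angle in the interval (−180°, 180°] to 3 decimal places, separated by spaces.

wrist centre = target − a_3·(cos φ, sin φ) = (11.0000, 6.9280)
cos θ_2 = (168.9972−8²−7²)/(2·8·7) = 0.5000; θ_2 = 60.0017° (elbow-up)
β = atan2(6.9280,11.0000) = 32.2035°; ψ = atan2(6.0623,11.4998) = 27.7965°
θ_1 = β − ψ = 4.4069°
θ_3 = φ − θ_1 − θ_2 = -64.4086° (wrapped to (-180°,180°])

4.407 60.002 -64.409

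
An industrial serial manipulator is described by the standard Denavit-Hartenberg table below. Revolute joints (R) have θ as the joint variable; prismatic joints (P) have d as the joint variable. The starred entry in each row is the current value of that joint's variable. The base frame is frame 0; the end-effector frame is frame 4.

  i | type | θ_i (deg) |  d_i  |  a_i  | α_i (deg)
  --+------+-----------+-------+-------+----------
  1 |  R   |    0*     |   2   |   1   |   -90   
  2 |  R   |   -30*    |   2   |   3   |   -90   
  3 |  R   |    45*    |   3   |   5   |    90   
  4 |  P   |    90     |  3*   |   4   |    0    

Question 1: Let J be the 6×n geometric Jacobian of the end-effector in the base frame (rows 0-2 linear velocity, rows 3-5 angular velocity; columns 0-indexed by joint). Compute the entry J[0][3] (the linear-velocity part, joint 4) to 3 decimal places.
0.612

prismatic axis z_3 = (0.6124,0.7071,0.3536)
J_v[:, 3] = z_3; J_ω[:, 3] = (0,0,0)
entry J[0][3] = 0.6124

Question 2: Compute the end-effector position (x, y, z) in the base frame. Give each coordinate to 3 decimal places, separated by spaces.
11.997 0.586 0.266

after link 1: o_1 = (1.0000, 0.0000, 2.0000)
after link 2: o_2 = (3.5981, 2.0000, 3.5000)
after link 3: o_3 = (8.1599, -1.5355, 2.6697)
after link 4: o_4 = (11.9971, 0.5858, 0.2662)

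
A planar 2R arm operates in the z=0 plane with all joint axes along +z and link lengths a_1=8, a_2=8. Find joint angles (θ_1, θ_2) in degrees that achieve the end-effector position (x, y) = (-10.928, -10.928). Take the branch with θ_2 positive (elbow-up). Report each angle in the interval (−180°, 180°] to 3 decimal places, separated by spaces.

cos θ_2 = (238.8424−8²−8²)/(2·8·8) = 0.8660; θ_2 = 30.0080° (elbow-up)
β = atan2(-10.9280,-10.9280) = -135.0000°; ψ = atan2(4.0010,14.9276) = 15.0040°
θ_1 = β − ψ = -150.0040°

-150.004 30.008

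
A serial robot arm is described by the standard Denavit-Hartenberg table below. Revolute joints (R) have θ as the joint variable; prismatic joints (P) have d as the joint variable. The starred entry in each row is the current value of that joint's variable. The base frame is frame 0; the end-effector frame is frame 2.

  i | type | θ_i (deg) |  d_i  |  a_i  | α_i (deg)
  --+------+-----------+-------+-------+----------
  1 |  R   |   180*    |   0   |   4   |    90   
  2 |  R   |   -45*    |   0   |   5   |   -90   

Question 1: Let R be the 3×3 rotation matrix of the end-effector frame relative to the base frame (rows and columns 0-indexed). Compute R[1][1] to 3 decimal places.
End-effector y-axis (col 1 of R) = (-0.0000,-1.0000,-0.0000)
R[1][1] = -1.0000

-1.000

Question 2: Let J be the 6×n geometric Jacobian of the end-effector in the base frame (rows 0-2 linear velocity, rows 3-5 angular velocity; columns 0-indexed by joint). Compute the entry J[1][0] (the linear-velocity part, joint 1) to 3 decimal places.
axis z_0 = ẑ; lever o_n−o_0 = (-7.5355,0.0000,-3.5355)
cross product → J_v[:, 0] = (-0.0000,-7.5355,0.0000)
J_ω[:, 0] = z_0
entry J[1][0] = -7.5355

-7.536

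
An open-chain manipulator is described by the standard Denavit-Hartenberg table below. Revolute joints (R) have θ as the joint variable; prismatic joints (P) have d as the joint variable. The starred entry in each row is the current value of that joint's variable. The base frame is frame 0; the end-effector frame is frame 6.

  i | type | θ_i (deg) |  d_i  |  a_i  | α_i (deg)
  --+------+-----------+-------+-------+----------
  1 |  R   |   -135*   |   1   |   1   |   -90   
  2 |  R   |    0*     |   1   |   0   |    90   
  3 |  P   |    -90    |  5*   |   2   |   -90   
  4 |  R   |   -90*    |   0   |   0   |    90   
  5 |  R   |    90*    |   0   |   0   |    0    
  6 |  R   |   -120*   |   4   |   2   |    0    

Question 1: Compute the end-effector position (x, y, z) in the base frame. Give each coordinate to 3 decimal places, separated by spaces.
2.121 -2.121 7.732

after link 1: o_1 = (-0.7071, -0.7071, 1.0000)
after link 2: o_2 = (0.0000, -1.4142, 1.0000)
after link 3: o_3 = (-1.4142, -0.0000, 6.0000)
after link 4: o_4 = (-1.4142, -0.0000, 6.0000)
after link 5: o_5 = (-1.4142, -0.0000, 6.0000)
after link 6: o_6 = (2.1213, -2.1213, 7.7321)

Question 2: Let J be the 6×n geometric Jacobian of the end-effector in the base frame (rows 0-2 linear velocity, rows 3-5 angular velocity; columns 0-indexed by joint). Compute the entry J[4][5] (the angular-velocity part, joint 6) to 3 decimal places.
-0.707

axis z_5 = (0.7071,-0.7071,0.0000); lever o_n−o_5 = (3.5355,-2.1213,1.7321)
cross product → J_v[:, 5] = (-1.2247,-1.2247,1.0000)
J_ω[:, 5] = z_5
entry J[4][5] = -0.7071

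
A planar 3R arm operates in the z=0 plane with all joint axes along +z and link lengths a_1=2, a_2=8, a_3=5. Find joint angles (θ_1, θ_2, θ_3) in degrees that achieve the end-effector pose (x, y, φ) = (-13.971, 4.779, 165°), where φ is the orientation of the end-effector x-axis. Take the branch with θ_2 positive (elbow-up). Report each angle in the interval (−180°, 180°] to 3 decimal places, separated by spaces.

134.988 30.013 -0.001

wrist centre = target − a_3·(cos φ, sin φ) = (-9.1414, 3.4849)
cos θ_2 = (95.7092−2²−8²)/(2·2·8) = 0.8659; θ_2 = 30.0129° (elbow-up)
β = atan2(3.4849,-9.1414) = 159.1320°; ψ = atan2(4.0016,8.9273) = 24.1437°
θ_1 = β − ψ = 134.9883°
θ_3 = φ − θ_1 − θ_2 = -0.0011° (wrapped to (-180°,180°])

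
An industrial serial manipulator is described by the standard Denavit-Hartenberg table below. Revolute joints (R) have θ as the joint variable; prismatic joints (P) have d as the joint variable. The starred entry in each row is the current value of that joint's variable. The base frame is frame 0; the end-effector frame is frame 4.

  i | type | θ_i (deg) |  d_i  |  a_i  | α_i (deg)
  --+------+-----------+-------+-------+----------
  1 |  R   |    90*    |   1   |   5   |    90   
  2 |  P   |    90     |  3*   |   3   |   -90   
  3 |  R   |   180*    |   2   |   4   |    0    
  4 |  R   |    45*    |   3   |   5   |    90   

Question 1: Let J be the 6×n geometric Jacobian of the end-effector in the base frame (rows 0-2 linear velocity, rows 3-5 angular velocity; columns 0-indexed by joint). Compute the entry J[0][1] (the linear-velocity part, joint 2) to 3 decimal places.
1.000

prismatic axis z_1 = (1.0000,-0.0000,0.0000)
J_v[:, 1] = z_1; J_ω[:, 1] = (0,0,0)
entry J[0][1] = 1.0000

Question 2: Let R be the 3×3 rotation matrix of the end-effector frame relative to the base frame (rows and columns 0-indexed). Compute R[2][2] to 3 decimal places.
End-effector z-axis (col 2 of R) = (-0.7071,-0.0000,-0.7071)
R[2][2] = -0.7071

-0.707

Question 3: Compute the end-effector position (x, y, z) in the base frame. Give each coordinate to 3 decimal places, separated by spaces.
after link 1: o_1 = (0.0000, 5.0000, 1.0000)
after link 2: o_2 = (3.0000, 5.0000, 4.0000)
after link 3: o_3 = (3.0000, 3.0000, 0.0000)
after link 4: o_4 = (6.5355, -0.0000, -3.5355)

6.536 -0.000 -3.536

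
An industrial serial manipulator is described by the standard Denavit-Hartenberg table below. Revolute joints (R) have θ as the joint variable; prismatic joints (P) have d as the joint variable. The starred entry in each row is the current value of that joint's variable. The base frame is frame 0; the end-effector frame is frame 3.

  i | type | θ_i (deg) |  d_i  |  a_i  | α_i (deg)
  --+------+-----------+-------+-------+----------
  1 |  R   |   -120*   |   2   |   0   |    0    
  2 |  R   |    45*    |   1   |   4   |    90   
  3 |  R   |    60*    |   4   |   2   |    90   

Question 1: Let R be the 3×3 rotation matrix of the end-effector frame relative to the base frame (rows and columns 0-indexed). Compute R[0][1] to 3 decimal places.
End-effector y-axis (col 1 of R) = (-0.9659,-0.2588,0.0000)
R[0][1] = -0.9659

-0.966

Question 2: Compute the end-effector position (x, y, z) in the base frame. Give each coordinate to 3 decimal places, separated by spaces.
after link 1: o_1 = (0.0000, 0.0000, 2.0000)
after link 2: o_2 = (1.0353, -3.8637, 3.0000)
after link 3: o_3 = (-2.5696, -5.8649, 4.7321)

-2.570 -5.865 4.732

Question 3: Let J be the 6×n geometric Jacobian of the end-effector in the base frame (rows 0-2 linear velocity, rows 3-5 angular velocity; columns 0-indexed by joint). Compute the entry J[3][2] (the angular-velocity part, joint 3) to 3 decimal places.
axis z_2 = (-0.9659,-0.2588,0.0000); lever o_n−o_2 = (-3.6049,-2.0012,1.7321)
cross product → J_v[:, 2] = (-0.4483,1.6730,1.0000)
J_ω[:, 2] = z_2
entry J[3][2] = -0.9659

-0.966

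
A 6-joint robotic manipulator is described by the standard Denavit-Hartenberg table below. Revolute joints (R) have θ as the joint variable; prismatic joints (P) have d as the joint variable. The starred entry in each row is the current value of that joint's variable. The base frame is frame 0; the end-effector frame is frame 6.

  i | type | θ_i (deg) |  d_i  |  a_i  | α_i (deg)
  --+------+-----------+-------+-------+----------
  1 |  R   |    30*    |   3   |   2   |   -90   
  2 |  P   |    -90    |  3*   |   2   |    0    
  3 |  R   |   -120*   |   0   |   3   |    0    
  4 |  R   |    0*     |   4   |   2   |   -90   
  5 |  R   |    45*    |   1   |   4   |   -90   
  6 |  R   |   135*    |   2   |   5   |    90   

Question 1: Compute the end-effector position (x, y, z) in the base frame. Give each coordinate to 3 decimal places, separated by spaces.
-2.734 4.492 0.847

after link 1: o_1 = (1.7321, 1.0000, 3.0000)
after link 2: o_2 = (0.2321, 3.5981, 5.0000)
after link 3: o_3 = (-2.0179, 2.2990, 3.5000)
after link 4: o_4 = (-5.5179, 4.8971, 2.5000)
after link 5: o_5 = (-6.6581, 0.9729, 1.9518)
after link 6: o_6 = (-2.7344, 4.4920, 0.8471)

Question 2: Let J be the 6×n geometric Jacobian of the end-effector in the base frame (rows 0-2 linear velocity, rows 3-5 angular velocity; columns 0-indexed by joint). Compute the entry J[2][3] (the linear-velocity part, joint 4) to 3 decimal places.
-0.476

axis z_3 = (-0.5000,0.8660,0.0000); lever o_n−o_3 = (-0.7164,2.1929,-2.6529)
cross product → J_v[:, 3] = (-2.2975,-1.3265,-0.4760)
J_ω[:, 3] = z_3
entry J[2][3] = -0.4760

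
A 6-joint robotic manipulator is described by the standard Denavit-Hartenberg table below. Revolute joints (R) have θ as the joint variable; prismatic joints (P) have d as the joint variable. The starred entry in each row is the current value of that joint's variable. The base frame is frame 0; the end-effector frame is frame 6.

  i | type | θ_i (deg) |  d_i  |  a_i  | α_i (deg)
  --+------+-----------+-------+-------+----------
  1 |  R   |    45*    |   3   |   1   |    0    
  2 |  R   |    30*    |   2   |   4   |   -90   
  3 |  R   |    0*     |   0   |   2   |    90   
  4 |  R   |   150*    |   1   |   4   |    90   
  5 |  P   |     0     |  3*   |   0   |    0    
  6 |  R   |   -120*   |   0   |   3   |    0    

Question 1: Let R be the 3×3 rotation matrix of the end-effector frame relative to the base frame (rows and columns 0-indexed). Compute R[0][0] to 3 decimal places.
0.354

End-effector x-axis (col 0 of R) = (0.3536,0.3536,-0.8660)
R[0][0] = 0.3536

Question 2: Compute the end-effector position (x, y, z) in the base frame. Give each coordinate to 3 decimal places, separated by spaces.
-1.629 6.856 3.402

after link 1: o_1 = (0.7071, 0.7071, 3.0000)
after link 2: o_2 = (1.7424, 4.5708, 5.0000)
after link 3: o_3 = (2.2600, 6.5027, 5.0000)
after link 4: o_4 = (-0.5684, 3.6742, 6.0000)
after link 5: o_5 = (-2.6897, 5.7956, 6.0000)
after link 6: o_6 = (-1.6291, 6.8562, 3.4019)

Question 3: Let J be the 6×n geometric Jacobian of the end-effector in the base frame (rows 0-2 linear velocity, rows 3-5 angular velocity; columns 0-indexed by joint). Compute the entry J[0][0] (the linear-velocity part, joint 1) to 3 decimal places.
-6.856

axis z_0 = ẑ; lever o_n−o_0 = (-1.6291,6.8562,3.4019)
cross product → J_v[:, 0] = (-6.8562,-1.6291,0.0000)
J_ω[:, 0] = z_0
entry J[0][0] = -6.8562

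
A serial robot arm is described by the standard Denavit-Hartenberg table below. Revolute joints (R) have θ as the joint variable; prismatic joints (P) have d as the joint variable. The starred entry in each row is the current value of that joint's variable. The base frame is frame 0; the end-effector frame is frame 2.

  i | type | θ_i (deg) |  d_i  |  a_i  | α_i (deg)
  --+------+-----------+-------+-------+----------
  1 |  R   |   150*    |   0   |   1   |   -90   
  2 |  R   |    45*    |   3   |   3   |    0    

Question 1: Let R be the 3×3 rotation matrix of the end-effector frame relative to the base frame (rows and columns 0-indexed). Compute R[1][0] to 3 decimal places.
End-effector x-axis (col 0 of R) = (-0.6124,0.3536,-0.7071)
R[1][0] = 0.3536

0.354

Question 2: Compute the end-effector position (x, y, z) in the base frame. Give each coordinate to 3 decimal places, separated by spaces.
-4.203 -1.037 -2.121

after link 1: o_1 = (-0.8660, 0.5000, 0.0000)
after link 2: o_2 = (-4.2031, -1.0374, -2.1213)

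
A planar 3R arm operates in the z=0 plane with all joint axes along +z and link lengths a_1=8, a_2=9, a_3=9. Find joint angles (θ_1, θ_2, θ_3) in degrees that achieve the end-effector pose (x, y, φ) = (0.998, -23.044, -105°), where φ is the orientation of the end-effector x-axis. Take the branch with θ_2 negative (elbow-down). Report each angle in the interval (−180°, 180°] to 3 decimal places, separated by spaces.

-45.004 -59.994 -0.002

wrist centre = target − a_3·(cos φ, sin φ) = (3.3274, -14.3507)
cos θ_2 = (217.0131−8²−9²)/(2·8·9) = 0.5001; θ_2 = -59.9940° (elbow-down)
β = atan2(-14.3507,3.3274) = -76.9460°; ψ = atan2(-7.7938,12.5008) = -31.9419°
θ_1 = β − ψ = -45.0041°
θ_3 = φ − θ_1 − θ_2 = -0.0019° (wrapped to (-180°,180°])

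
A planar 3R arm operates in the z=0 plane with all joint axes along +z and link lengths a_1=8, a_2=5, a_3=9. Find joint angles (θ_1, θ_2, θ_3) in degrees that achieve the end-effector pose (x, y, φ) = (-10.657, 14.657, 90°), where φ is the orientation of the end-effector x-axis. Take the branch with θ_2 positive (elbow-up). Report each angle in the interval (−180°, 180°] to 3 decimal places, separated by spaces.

135.001 44.995 -89.997

wrist centre = target − a_3·(cos φ, sin φ) = (-10.6570, 5.6570)
cos θ_2 = (145.5733−8²−5²)/(2·8·5) = 0.7072; θ_2 = 44.9952° (elbow-up)
β = atan2(5.6570,-10.6570) = 152.0395°; ψ = atan2(3.5352,11.5358) = 17.0381°
θ_1 = β − ψ = 135.0015°
θ_3 = φ − θ_1 − θ_2 = -89.9967° (wrapped to (-180°,180°])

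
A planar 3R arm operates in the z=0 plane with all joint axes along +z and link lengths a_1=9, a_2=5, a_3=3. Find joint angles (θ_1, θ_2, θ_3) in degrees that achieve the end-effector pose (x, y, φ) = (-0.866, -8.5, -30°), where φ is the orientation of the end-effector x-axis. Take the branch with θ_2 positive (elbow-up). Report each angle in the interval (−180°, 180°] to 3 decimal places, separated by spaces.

wrist centre = target − a_3·(cos φ, sin φ) = (-3.4641, -7.0000)
cos θ_2 = (60.9998−9²−5²)/(2·9·5) = -0.5000; θ_2 = 120.0001° (elbow-up)
β = atan2(-7.0000,-3.4641) = -116.3293°; ψ = atan2(4.3301,6.5000) = 33.6705°
θ_1 = β − ψ = -149.9998°
θ_3 = φ − θ_1 − θ_2 = -0.0003° (wrapped to (-180°,180°])

-150.000 120.000 -0.000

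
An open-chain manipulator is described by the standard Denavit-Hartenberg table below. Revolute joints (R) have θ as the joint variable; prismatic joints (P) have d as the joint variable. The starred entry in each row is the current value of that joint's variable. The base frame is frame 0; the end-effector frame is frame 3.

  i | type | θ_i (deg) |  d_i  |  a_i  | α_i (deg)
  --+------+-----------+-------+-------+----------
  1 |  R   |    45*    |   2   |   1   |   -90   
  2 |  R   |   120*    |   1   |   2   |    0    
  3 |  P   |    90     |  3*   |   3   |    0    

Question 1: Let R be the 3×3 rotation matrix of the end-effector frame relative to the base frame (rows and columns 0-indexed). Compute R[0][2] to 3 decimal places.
End-effector z-axis (col 2 of R) = (-0.7071,0.7071,0.0000)
R[0][2] = -0.7071

-0.707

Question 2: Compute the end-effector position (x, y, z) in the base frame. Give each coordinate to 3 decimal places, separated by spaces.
after link 1: o_1 = (0.7071, 0.7071, 2.0000)
after link 2: o_2 = (-0.7071, 0.7071, 0.2679)
after link 3: o_3 = (-4.6655, 0.9913, 1.7679)

-4.666 0.991 1.768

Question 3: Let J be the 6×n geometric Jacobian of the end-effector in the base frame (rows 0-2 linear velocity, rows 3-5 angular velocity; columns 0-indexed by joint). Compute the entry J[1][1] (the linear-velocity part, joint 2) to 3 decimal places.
-0.164

axis z_1 = (-0.7071,0.7071,0.0000); lever o_n−o_1 = (-5.3727,0.2842,-0.2321)
cross product → J_v[:, 1] = (-0.1641,-0.1641,3.5981)
J_ω[:, 1] = z_1
entry J[1][1] = -0.1641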